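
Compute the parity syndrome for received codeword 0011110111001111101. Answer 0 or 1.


Syndrome = XOR of all bits = 0 XOR 0 XOR 1 XOR 1 XOR 1 XOR 1 XOR 0 XOR 1 XOR 1 XOR 1 XOR 0 XOR 0 XOR 1 XOR 1 XOR 1 XOR 1 XOR 1 XOR 0 XOR 1 = 1

1


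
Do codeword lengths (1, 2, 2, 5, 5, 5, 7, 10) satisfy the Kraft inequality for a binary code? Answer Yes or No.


Kraft sum = sum(2^(-l_i)) = 1.1025, need <= 1. Result: violated (a binary prefix-free code with these lengths cannot exist)

No


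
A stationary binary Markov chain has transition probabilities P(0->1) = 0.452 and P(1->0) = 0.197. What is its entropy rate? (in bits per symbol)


Stationary distribution: pi_0 = p10/(p01+p10) = 0.3035, pi_1 = 0.6965. Entropy rate H' = pi_0*H(p01) + pi_1*H(p10) = 0.3035*0.9933 + 0.6965*0.7159 = 0.8001

0.8001 bits/symbol


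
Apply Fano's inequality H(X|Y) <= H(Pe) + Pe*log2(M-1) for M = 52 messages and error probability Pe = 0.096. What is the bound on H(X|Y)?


H(Pe) = -Pe*log2(Pe) - (1-Pe)*log2(1-Pe) = -0.096*log2(0.096) - 0.904*log2(0.904) = 0.324559 + 0.131627 = 0.4562. Pe*log2(M-1) = 0.096*log2(51) = 0.544553. Bound = H(Pe) + Pe*log2(M-1) = 0.324559 + 0.131627 + 0.544553 = 1.0007

1.0007 bits


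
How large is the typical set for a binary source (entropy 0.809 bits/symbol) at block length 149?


log2|A_typical| = nH = 149 * 0.809 = 120.541, so |A_typical| ~ 2^120.541 = 1.934e+36

1.934e+36


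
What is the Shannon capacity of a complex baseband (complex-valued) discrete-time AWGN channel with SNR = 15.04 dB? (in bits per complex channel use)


SNR_linear = 10^(15.04/10) = 31.9154; C = log2(1 + SNR_linear) = log2(1 + 31.9154) = 5.0407

5.0407 bits/channel use


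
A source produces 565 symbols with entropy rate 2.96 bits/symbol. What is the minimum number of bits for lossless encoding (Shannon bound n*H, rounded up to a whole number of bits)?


Minimum bits >= n * H = 565 * 2.96 = 1672.4, rounded up to a whole number of bits = 1673

1673 bits


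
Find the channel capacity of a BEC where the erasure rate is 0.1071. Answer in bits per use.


C = 1 - epsilon = 1 - 0.1071 = 0.8929

0.8929 bits


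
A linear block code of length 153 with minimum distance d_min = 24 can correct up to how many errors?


Correction capability = floor((d-1)/2) = floor((24-1)/2) = 11

11 errors


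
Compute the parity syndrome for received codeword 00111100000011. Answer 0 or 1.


Syndrome = XOR of all bits = 0 XOR 0 XOR 1 XOR 1 XOR 1 XOR 1 XOR 0 XOR 0 XOR 0 XOR 0 XOR 0 XOR 0 XOR 1 XOR 1 = 0

0


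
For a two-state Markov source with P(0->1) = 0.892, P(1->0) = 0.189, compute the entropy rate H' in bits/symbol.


Stationary distribution: pi_0 = p10/(p01+p10) = 0.1748, pi_1 = 0.8252. Entropy rate H' = pi_0*H(p01) + pi_1*H(p10) = 0.1748*0.4939 + 0.8252*0.6994 = 0.6634

0.6634 bits/symbol


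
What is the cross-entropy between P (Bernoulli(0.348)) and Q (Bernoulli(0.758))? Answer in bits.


H(P,Q) = -p*log2(q) - (1-p)*log2(1-q). -0.348*log2(0.758) = 0.139106; -0.652*log2(0.242) = 1.334593. H(P,Q) = 0.139106 + 1.334593 = 1.4737

1.4737 bits


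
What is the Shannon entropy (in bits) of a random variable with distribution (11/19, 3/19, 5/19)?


H = -sum(p_i * log2(p_i)). Terms: -(11/19)*log2(11/19) = 0.456498; -(3/19)*log2(3/19) = 0.420468; -(5/19)*log2(5/19) = 0.506842. H = 0.456498 + 0.420468 + 0.506842 = 1.3838

1.3838 bits


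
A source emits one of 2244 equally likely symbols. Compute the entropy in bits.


H = log2(n) = log2(2244) = 11.1319

11.1319 bits


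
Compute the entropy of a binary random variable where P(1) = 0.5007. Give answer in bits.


H = -p*log2(p) - (1-p)*log2(1-p). -0.5007*log2(0.5007) = 0.499689; -0.4993*log2(0.4993) = 0.500309. H = 0.499689 + 0.500309 = 1.0

1.0 bits


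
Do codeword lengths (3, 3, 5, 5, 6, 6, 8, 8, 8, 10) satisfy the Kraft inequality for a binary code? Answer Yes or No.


Kraft sum = sum(2^(-l_i)) = 0.3564, need <= 1. Result: satisfied (a binary prefix-free code with these lengths exists)

Yes


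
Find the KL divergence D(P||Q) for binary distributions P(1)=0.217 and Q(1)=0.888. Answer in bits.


KL = p*log2(p/q) + (1-p)*log2((1-p)/(1-q)) = 0.217*log2(0.217/0.888) + 0.783*log2(0.783/0.112) = 1.7556

1.7556 bits


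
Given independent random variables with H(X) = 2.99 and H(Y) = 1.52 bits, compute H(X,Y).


For independent variables, H(X,Y) = H(X) + H(Y) = 2.99 + 1.52 = 4.51

4.51 bits


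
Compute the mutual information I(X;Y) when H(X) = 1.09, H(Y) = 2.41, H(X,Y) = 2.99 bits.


I(X;Y) = H(X) + H(Y) - H(X,Y) = 1.09 + 2.41 - 2.99 = 0.51

0.51 bits


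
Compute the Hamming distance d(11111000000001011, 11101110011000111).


Count differing positions: . . . ^ . ^ ^ . . ^ ^ . . ^ ^ . . = 7 differences

7


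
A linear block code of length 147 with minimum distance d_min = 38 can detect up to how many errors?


Detection capability = d_min - 1 = 38 - 1 = 37

37 errors


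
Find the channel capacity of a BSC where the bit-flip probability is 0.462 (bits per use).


H(p) = -p*log2(p) - (1-p)*log2(1-p) = -0.462*log2(0.462) - 0.538*log2(0.538) = 0.514684 + 0.481145 = 0.9958. C = 1 - H(p) = 1 - 0.9958 = 0.0042

0.0042 bits


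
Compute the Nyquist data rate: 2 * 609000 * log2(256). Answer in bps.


Rate = 2 * B * log2(M) = 2 * 609000 * 8.0 = 9744000.0

9744000.0 bps


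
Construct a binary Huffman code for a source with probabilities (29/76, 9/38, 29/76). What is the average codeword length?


Huffman construction (repeatedly merge the two least-probable nodes; each merge adds 1 bit to every symbol beneath it): 9/38 + 29/76 = 47/76; 29/76 + 47/76 = 1. Resulting codeword lengths (in the order the probabilities were given): (2, 2, 1). L_avg = sum(p_i * l_i) = 29/76*2 + 9/38*2 + 29/76*1 = 123/76 = 1.6184

1.6184 bits


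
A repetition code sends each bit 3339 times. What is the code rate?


Rate = k/n = 1/3339

1/3339


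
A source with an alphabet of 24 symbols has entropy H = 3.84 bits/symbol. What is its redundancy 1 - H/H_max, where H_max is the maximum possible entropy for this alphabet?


H_max = log2(K) = log2(24) = 4.585 bits/symbol. Redundancy = 1 - H/H_max = 1 - 3.84/4.585 = 1 - 0.8375 = 0.1625

0.1625


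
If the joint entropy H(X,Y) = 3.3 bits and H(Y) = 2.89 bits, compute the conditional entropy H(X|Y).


H(X|Y) = H(X,Y) - H(Y) = 3.3 - 2.89 = 0.41

0.41 bits


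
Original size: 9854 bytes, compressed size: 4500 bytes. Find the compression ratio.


Ratio = original / compressed = 9854 / 4500 = 2.1898

2.1898


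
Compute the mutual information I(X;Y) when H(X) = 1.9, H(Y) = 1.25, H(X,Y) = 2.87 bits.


I(X;Y) = H(X) + H(Y) - H(X,Y) = 1.9 + 1.25 - 2.87 = 0.28

0.28 bits


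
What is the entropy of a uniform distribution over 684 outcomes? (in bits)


H = log2(n) = log2(684) = 9.4179

9.4179 bits


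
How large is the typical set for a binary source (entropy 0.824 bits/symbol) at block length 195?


log2|A_typical| = nH = 195 * 0.824 = 160.68, so |A_typical| ~ 2^160.68 = 2.342e+48

2.342e+48


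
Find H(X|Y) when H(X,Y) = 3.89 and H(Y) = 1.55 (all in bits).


H(X|Y) = H(X,Y) - H(Y) = 3.89 - 1.55 = 2.34

2.34 bits


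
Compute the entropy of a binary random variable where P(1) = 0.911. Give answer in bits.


H = -p*log2(p) - (1-p)*log2(1-p). -0.911*log2(0.911) = 0.122509; -0.089*log2(0.089) = 0.310615. H = 0.122509 + 0.310615 = 0.4331

0.4331 bits


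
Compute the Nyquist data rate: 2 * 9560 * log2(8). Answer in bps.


Rate = 2 * B * log2(M) = 2 * 9560 * 3.0 = 57360.0

57360.0 bps


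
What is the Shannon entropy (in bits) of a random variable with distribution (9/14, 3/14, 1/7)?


H = -sum(p_i * log2(p_i)). Terms: -(9/14)*log2(9/14) = 0.409776; -(3/14)*log2(3/14) = 0.476227; -(1/7)*log2(1/7) = 0.401051. H = 0.409776 + 0.476227 + 0.401051 = 1.2871

1.2871 bits


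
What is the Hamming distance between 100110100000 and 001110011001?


Count differing positions: ^ . ^ . . . ^ ^ ^ . . ^ = 6 differences

6


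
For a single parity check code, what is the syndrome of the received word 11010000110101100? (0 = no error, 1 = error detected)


Syndrome = XOR of all bits = 1 XOR 1 XOR 0 XOR 1 XOR 0 XOR 0 XOR 0 XOR 0 XOR 1 XOR 1 XOR 0 XOR 1 XOR 0 XOR 1 XOR 1 XOR 0 XOR 0 = 0

0


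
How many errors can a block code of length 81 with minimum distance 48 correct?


Correction capability = floor((d-1)/2) = floor((48-1)/2) = 23

23 errors


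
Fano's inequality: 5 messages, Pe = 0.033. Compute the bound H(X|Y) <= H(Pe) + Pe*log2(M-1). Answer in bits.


H(Pe) = -Pe*log2(Pe) - (1-Pe)*log2(1-Pe) = -0.033*log2(0.033) - 0.967*log2(0.967) = 0.162406 + 0.046815 = 0.2092. Pe*log2(M-1) = 0.033*log2(4) = 0.066000. Bound = H(Pe) + Pe*log2(M-1) = 0.162406 + 0.046815 + 0.066000 = 0.2752

0.2752 bits


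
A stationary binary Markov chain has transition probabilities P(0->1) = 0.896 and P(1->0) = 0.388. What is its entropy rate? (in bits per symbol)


Stationary distribution: pi_0 = p10/(p01+p10) = 0.3022, pi_1 = 0.6978. Entropy rate H' = pi_0*H(p01) + pi_1*H(p10) = 0.3022*0.4815 + 0.6978*0.9635 = 0.8179

0.8179 bits/symbol


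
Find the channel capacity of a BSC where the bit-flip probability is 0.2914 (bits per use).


H(p) = -p*log2(p) - (1-p)*log2(1-p) = -0.2914*log2(0.2914) - 0.7086*log2(0.7086) = 0.518379 + 0.352143 = 0.8705. C = 1 - H(p) = 1 - 0.8705 = 0.1295

0.1295 bits


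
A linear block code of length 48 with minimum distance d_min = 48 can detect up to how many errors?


Detection capability = d_min - 1 = 48 - 1 = 47

47 errors


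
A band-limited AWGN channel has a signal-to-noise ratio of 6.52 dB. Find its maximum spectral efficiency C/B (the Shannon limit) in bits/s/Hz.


SNR_linear = 10^(6.52/10) = 4.4875; C/B = log2(1 + SNR_linear) = log2(1 + 4.4875) = 2.4561

2.4561 bits/s/Hz


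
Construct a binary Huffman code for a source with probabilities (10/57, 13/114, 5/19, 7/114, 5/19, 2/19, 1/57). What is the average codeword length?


Huffman construction (repeatedly merge the two least-probable nodes; each merge adds 1 bit to every symbol beneath it): 1/57 + 7/114 = 3/38; 3/38 + 2/19 = 7/38; 13/114 + 10/57 = 11/38; 7/38 + 5/19 = 17/38; 5/19 + 11/38 = 21/38; 17/38 + 21/38 = 1. Resulting codeword lengths (in the order the probabilities were given): (3, 3, 2, 4, 2, 3, 4). L_avg = sum(p_i * l_i) = 10/57*3 + 13/114*3 + 5/19*2 + 7/114*4 + 5/19*2 + 2/19*3 + 1/57*4 = 97/38 = 2.5526

2.5526 bits


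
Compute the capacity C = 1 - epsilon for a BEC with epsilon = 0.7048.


C = 1 - epsilon = 1 - 0.7048 = 0.2952

0.2952 bits


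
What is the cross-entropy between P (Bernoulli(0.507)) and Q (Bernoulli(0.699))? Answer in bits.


H(P,Q) = -p*log2(q) - (1-p)*log2(1-q). -0.507*log2(0.699) = 0.261934; -0.493*log2(0.301) = 0.853957. H(P,Q) = 0.261934 + 0.853957 = 1.1159

1.1159 bits


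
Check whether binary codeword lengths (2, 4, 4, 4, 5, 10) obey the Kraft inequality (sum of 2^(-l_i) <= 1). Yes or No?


Kraft sum = sum(2^(-l_i)) = 0.4697, need <= 1. Result: satisfied (a binary prefix-free code with these lengths exists)

Yes


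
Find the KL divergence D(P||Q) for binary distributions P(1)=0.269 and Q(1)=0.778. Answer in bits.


KL = p*log2(p/q) + (1-p)*log2((1-p)/(1-q)) = 0.269*log2(0.269/0.778) + 0.731*log2(0.731/0.222) = 0.8447

0.8447 bits


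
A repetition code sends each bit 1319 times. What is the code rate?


Rate = k/n = 1/1319

1/1319


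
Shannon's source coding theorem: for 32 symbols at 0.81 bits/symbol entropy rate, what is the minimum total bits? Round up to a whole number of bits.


Minimum bits >= n * H = 32 * 0.81 = 25.92, rounded up to a whole number of bits = 26

26 bits


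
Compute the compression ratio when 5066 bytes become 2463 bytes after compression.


Ratio = original / compressed = 5066 / 2463 = 2.0568

2.0568


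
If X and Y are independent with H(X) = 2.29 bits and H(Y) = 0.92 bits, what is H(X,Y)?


For independent variables, H(X,Y) = H(X) + H(Y) = 2.29 + 0.92 = 3.21

3.21 bits


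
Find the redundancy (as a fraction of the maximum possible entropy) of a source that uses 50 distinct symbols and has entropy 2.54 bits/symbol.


H_max = log2(K) = log2(50) = 5.6439 bits/symbol. Redundancy = 1 - H/H_max = 1 - 2.54/5.6439 = 1 - 0.45 = 0.55

0.55


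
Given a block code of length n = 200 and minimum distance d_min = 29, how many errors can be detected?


Detection capability = d_min - 1 = 29 - 1 = 28

28 errors


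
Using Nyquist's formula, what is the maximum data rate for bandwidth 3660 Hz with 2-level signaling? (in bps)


Rate = 2 * B * log2(M) = 2 * 3660 * 1.0 = 7320.0

7320.0 bps


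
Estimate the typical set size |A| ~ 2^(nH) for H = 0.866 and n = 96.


log2|A_typical| = nH = 96 * 0.866 = 83.136, so |A_typical| ~ 2^83.136 = 1.063e+25

1.063e+25


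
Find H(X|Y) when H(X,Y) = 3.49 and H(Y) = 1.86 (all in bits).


H(X|Y) = H(X,Y) - H(Y) = 3.49 - 1.86 = 1.63

1.63 bits


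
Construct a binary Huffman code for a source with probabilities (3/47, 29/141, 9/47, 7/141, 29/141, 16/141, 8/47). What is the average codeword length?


Huffman construction (repeatedly merge the two least-probable nodes; each merge adds 1 bit to every symbol beneath it): 7/141 + 3/47 = 16/141; 16/141 + 16/141 = 32/141; 8/47 + 9/47 = 17/47; 29/141 + 29/141 = 58/141; 32/141 + 17/47 = 83/141; 58/141 + 83/141 = 1. Resulting codeword lengths (in the order the probabilities were given): (4, 2, 3, 4, 2, 3, 3). L_avg = sum(p_i * l_i) = 3/47*4 + 29/141*2 + 9/47*3 + 7/141*4 + 29/141*2 + 16/141*3 + 8/47*3 = 127/47 = 2.7021

2.7021 bits


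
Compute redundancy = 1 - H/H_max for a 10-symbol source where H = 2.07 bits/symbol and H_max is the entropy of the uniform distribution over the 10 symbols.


H_max = log2(K) = log2(10) = 3.3219 bits/symbol. Redundancy = 1 - H/H_max = 1 - 2.07/3.3219 = 1 - 0.6231 = 0.3769

0.3769


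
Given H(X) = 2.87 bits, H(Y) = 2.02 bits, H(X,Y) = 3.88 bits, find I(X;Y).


I(X;Y) = H(X) + H(Y) - H(X,Y) = 2.87 + 2.02 - 3.88 = 1.01

1.01 bits


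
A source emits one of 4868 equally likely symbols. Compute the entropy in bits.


H = log2(n) = log2(4868) = 12.2491

12.2491 bits


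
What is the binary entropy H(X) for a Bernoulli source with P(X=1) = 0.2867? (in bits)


H = -p*log2(p) - (1-p)*log2(1-p). -0.2867*log2(0.2867) = 0.516744; -0.7133*log2(0.7133) = 0.347676. H = 0.516744 + 0.347676 = 0.8644

0.8644 bits


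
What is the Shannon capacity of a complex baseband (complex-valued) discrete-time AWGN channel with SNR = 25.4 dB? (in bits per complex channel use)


SNR_linear = 10^(25.4/10) = 346.7369; C = log2(1 + SNR_linear) = log2(1 + 346.7369) = 8.4419

8.4419 bits/channel use


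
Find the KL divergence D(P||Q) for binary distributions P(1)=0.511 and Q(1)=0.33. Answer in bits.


KL = p*log2(p/q) + (1-p)*log2((1-p)/(1-q)) = 0.511*log2(0.511/0.33) + 0.489*log2(0.489/0.67) = 0.1002

0.1002 bits


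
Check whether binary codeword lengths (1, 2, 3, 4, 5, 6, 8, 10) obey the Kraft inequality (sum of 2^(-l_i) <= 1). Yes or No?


Kraft sum = sum(2^(-l_i)) = 0.9893, need <= 1. Result: satisfied (a binary prefix-free code with these lengths exists)

Yes


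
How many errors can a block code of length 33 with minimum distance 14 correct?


Correction capability = floor((d-1)/2) = floor((14-1)/2) = 6

6 errors


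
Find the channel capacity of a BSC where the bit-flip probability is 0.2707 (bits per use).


H(p) = -p*log2(p) - (1-p)*log2(1-p) = -0.2707*log2(0.2707) - 0.7293*log2(0.7293) = 0.510333 + 0.332135 = 0.8425. C = 1 - H(p) = 1 - 0.8425 = 0.1575

0.1575 bits


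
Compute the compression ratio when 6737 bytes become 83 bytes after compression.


Ratio = original / compressed = 6737 / 83 = 81.1687

81.1687


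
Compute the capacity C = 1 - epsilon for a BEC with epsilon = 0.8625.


C = 1 - epsilon = 1 - 0.8625 = 0.1375

0.1375 bits


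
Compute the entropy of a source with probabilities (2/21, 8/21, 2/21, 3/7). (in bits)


H = -sum(p_i * log2(p_i)). Terms: -(2/21)*log2(2/21) = 0.323078; -(8/21)*log2(8/21) = 0.530407; -(2/21)*log2(2/21) = 0.323078; -(3/7)*log2(3/7) = 0.523882. H = 0.323078 + 0.530407 + 0.323078 + 0.523882 = 1.7004

1.7004 bits


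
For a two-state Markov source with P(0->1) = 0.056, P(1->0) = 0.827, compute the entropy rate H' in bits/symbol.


Stationary distribution: pi_0 = p10/(p01+p10) = 0.9366, pi_1 = 0.0634. Entropy rate H' = pi_0*H(p01) + pi_1*H(p10) = 0.9366*0.3114 + 0.0634*0.6645 = 0.3338

0.3338 bits/symbol


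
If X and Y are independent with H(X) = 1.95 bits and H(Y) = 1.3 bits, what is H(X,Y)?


For independent variables, H(X,Y) = H(X) + H(Y) = 1.95 + 1.3 = 3.25

3.25 bits


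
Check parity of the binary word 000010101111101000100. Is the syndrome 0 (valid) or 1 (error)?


Syndrome = XOR of all bits = 0 XOR 0 XOR 0 XOR 0 XOR 1 XOR 0 XOR 1 XOR 0 XOR 1 XOR 1 XOR 1 XOR 1 XOR 1 XOR 0 XOR 1 XOR 0 XOR 0 XOR 0 XOR 1 XOR 0 XOR 0 = 1

1


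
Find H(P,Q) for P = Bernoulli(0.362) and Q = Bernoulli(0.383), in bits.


H(P,Q) = -p*log2(q) - (1-p)*log2(1-q). -0.362*log2(0.383) = 0.501219; -0.638*log2(0.617) = 0.444468. H(P,Q) = 0.501219 + 0.444468 = 0.9457

0.9457 bits


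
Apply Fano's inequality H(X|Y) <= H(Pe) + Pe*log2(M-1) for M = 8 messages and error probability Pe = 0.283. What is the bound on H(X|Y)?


H(Pe) = -Pe*log2(Pe) - (1-Pe)*log2(1-Pe) = -0.283*log2(0.283) - 0.717*log2(0.717) = 0.515379 + 0.344128 = 0.8595. Pe*log2(M-1) = 0.283*log2(7) = 0.794481. Bound = H(Pe) + Pe*log2(M-1) = 0.515379 + 0.344128 + 0.794481 = 1.654

1.654 bits


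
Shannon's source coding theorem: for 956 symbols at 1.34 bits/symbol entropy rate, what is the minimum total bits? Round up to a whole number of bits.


Minimum bits >= n * H = 956 * 1.34 = 1281.04, rounded up to a whole number of bits = 1282

1282 bits


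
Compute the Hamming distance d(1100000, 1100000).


Count differing positions: . . . . . . . = 0 differences

0


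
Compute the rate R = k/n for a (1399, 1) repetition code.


Rate = k/n = 1/1399

1/1399


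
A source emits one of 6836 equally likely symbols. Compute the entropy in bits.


H = log2(n) = log2(6836) = 12.7389

12.7389 bits


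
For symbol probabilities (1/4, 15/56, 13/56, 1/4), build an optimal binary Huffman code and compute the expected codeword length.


Huffman construction (repeatedly merge the two least-probable nodes; each merge adds 1 bit to every symbol beneath it): 13/56 + 1/4 = 27/56; 1/4 + 15/56 = 29/56; 27/56 + 29/56 = 1. Resulting codeword lengths (in the order the probabilities were given): (2, 2, 2, 2). L_avg = sum(p_i * l_i) = 1/4*2 + 15/56*2 + 13/56*2 + 1/4*2 = 2

2.0 bits


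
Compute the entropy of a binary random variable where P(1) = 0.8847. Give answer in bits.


H = -p*log2(p) - (1-p)*log2(1-p). -0.8847*log2(0.8847) = 0.156362; -0.1153*log2(0.1153) = 0.359337. H = 0.156362 + 0.359337 = 0.5157

0.5157 bits


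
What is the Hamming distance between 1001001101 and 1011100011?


Count differing positions: . . ^ . ^ . ^ ^ ^ . = 5 differences

5


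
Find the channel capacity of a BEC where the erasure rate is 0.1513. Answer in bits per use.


C = 1 - epsilon = 1 - 0.1513 = 0.8487

0.8487 bits


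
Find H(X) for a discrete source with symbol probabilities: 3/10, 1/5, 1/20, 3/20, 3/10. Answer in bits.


H = -sum(p_i * log2(p_i)). Terms: -(3/10)*log2(3/10) = 0.521090; -(1/5)*log2(1/5) = 0.464386; -(1/20)*log2(1/20) = 0.216096; -(3/20)*log2(3/20) = 0.410545; -(3/10)*log2(3/10) = 0.521090. H = 0.521090 + 0.464386 + 0.216096 + 0.410545 + 0.521090 = 2.1332

2.1332 bits


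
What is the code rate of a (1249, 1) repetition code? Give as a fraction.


Rate = k/n = 1/1249

1/1249


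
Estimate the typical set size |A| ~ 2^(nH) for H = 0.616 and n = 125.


log2|A_typical| = nH = 125 * 0.616 = 77.0, so |A_typical| ~ 2^77.0 = 1.511e+23

1.511e+23


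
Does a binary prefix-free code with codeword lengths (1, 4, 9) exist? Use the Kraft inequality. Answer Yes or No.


Kraft sum = sum(2^(-l_i)) = 0.5645, need <= 1. Result: satisfied (a binary prefix-free code with these lengths exists)

Yes


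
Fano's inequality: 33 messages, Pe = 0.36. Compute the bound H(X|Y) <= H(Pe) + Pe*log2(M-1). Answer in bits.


H(Pe) = -Pe*log2(Pe) - (1-Pe)*log2(1-Pe) = -0.36*log2(0.36) - 0.64*log2(0.64) = 0.530615 + 0.412068 = 0.9427. Pe*log2(M-1) = 0.36*log2(32) = 1.800000. Bound = H(Pe) + Pe*log2(M-1) = 0.530615 + 0.412068 + 1.800000 = 2.7427

2.7427 bits


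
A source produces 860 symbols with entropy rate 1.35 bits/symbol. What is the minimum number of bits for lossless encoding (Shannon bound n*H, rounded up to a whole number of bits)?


Minimum bits >= n * H = 860 * 1.35 = 1161.0, rounded up to a whole number of bits = 1161

1161 bits


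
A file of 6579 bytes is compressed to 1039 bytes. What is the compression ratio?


Ratio = original / compressed = 6579 / 1039 = 6.3321

6.3321


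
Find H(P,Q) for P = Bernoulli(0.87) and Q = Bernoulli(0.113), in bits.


H(P,Q) = -p*log2(q) - (1-p)*log2(1-q). -0.87*log2(0.113) = 2.736677; -0.13*log2(0.887) = 0.022489. H(P,Q) = 2.736677 + 0.022489 = 2.7592

2.7592 bits


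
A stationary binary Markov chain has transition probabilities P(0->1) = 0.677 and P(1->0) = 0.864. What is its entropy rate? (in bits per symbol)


Stationary distribution: pi_0 = p10/(p01+p10) = 0.5607, pi_1 = 0.4393. Entropy rate H' = pi_0*H(p01) + pi_1*H(p10) = 0.5607*0.9076 + 0.4393*0.5737 = 0.7609

0.7609 bits/symbol


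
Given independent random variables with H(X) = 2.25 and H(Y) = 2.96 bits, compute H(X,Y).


For independent variables, H(X,Y) = H(X) + H(Y) = 2.25 + 2.96 = 5.21

5.21 bits


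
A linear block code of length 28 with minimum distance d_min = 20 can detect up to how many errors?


Detection capability = d_min - 1 = 20 - 1 = 19

19 errors


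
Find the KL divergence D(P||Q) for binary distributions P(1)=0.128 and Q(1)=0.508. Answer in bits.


KL = p*log2(p/q) + (1-p)*log2((1-p)/(1-q)) = 0.128*log2(0.128/0.508) + 0.872*log2(0.872/0.492) = 0.4654

0.4654 bits


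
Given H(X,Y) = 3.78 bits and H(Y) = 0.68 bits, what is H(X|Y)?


H(X|Y) = H(X,Y) - H(Y) = 3.78 - 0.68 = 3.1

3.1 bits


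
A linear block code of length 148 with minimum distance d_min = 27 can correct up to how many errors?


Correction capability = floor((d-1)/2) = floor((27-1)/2) = 13

13 errors


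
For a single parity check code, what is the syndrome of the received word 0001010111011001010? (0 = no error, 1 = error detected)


Syndrome = XOR of all bits = 0 XOR 0 XOR 0 XOR 1 XOR 0 XOR 1 XOR 0 XOR 1 XOR 1 XOR 1 XOR 0 XOR 1 XOR 1 XOR 0 XOR 0 XOR 1 XOR 0 XOR 1 XOR 0 = 1

1


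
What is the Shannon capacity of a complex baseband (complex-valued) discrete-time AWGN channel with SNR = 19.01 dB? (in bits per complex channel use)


SNR_linear = 10^(19.01/10) = 79.6159; C = log2(1 + SNR_linear) = log2(1 + 79.6159) = 6.333

6.333 bits/channel use


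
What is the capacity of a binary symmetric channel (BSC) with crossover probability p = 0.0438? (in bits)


H(p) = -p*log2(p) - (1-p)*log2(1-p) = -0.0438*log2(0.0438) - 0.9562*log2(0.9562) = 0.197666 + 0.061786 = 0.2595. C = 1 - H(p) = 1 - 0.2595 = 0.7405

0.7405 bits


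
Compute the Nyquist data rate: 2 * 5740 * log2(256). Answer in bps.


Rate = 2 * B * log2(M) = 2 * 5740 * 8.0 = 91840.0

91840.0 bps


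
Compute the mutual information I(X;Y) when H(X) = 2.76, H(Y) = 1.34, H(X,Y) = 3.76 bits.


I(X;Y) = H(X) + H(Y) - H(X,Y) = 2.76 + 1.34 - 3.76 = 0.34

0.34 bits


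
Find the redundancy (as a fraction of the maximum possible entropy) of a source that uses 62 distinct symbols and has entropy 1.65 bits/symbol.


H_max = log2(K) = log2(62) = 5.9542 bits/symbol. Redundancy = 1 - H/H_max = 1 - 1.65/5.9542 = 1 - 0.2771 = 0.7229

0.7229


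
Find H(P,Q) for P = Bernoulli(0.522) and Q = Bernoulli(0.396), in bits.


H(P,Q) = -p*log2(q) - (1-p)*log2(1-q). -0.522*log2(0.396) = 0.697615; -0.478*log2(0.604) = 0.347687. H(P,Q) = 0.697615 + 0.347687 = 1.0453

1.0453 bits


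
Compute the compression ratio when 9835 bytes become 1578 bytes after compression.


Ratio = original / compressed = 9835 / 1578 = 6.2326

6.2326


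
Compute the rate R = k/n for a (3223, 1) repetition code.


Rate = k/n = 1/3223

1/3223


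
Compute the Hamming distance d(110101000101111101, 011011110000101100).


Count differing positions: ^ . ^ ^ ^ . ^ ^ . ^ . ^ . ^ . . . ^ = 10 differences

10


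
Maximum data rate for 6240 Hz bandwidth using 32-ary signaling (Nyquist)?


Rate = 2 * B * log2(M) = 2 * 6240 * 5.0 = 62400.0

62400.0 bps


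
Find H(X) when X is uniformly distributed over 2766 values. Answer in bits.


H = log2(n) = log2(2766) = 11.4336

11.4336 bits


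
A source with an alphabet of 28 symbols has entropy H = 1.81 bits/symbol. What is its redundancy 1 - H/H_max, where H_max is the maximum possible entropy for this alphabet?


H_max = log2(K) = log2(28) = 4.8074 bits/symbol. Redundancy = 1 - H/H_max = 1 - 1.81/4.8074 = 1 - 0.3765 = 0.6235

0.6235


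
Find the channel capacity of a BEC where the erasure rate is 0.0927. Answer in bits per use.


C = 1 - epsilon = 1 - 0.0927 = 0.9073

0.9073 bits


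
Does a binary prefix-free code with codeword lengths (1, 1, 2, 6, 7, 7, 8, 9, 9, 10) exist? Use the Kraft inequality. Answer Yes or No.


Kraft sum = sum(2^(-l_i)) = 1.29, need <= 1. Result: violated (a binary prefix-free code with these lengths cannot exist)

No


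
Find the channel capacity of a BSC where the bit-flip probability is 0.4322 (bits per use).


H(p) = -p*log2(p) - (1-p)*log2(1-p) = -0.4322*log2(0.4322) - 0.5678*log2(0.5678) = 0.523061 + 0.463634 = 0.9867. C = 1 - H(p) = 1 - 0.9867 = 0.0133

0.0133 bits


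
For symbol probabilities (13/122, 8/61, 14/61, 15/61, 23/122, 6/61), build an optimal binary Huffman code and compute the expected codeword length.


Huffman construction (repeatedly merge the two least-probable nodes; each merge adds 1 bit to every symbol beneath it): 6/61 + 13/122 = 25/122; 8/61 + 23/122 = 39/122; 25/122 + 14/61 = 53/122; 15/61 + 39/122 = 69/122; 53/122 + 69/122 = 1. Resulting codeword lengths (in the order the probabilities were given): (3, 3, 2, 2, 3, 3). L_avg = sum(p_i * l_i) = 13/122*3 + 8/61*3 + 14/61*2 + 15/61*2 + 23/122*3 + 6/61*3 = 154/61 = 2.5246

2.5246 bits


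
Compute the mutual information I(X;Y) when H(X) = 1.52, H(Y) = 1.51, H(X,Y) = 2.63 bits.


I(X;Y) = H(X) + H(Y) - H(X,Y) = 1.52 + 1.51 - 2.63 = 0.4

0.4 bits


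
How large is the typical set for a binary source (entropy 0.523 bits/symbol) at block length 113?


log2|A_typical| = nH = 113 * 0.523 = 59.099, so |A_typical| ~ 2^59.099 = 6.174e+17

6.174e+17


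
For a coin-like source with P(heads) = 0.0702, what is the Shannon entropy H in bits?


H = -p*log2(p) - (1-p)*log2(1-p). -0.0702*log2(0.0702) = 0.269033; -0.9298*log2(0.9298) = 0.097636. H = 0.269033 + 0.097636 = 0.3667

0.3667 bits


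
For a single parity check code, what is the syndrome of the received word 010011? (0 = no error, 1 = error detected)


Syndrome = XOR of all bits = 0 XOR 1 XOR 0 XOR 0 XOR 1 XOR 1 = 1

1


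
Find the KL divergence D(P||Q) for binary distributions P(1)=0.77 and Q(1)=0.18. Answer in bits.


KL = p*log2(p/q) + (1-p)*log2((1-p)/(1-q)) = 0.77*log2(0.77/0.18) + 0.23*log2(0.23/0.82) = 1.1928

1.1928 bits


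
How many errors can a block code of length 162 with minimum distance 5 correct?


Correction capability = floor((d-1)/2) = floor((5-1)/2) = 2

2 errors


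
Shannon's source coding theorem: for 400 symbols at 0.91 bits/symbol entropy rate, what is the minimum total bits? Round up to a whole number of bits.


Minimum bits >= n * H = 400 * 0.91 = 364.0, rounded up to a whole number of bits = 364

364 bits


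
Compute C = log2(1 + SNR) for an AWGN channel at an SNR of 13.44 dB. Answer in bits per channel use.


SNR_linear = 10^(13.44/10) = 22.08; C = log2(1 + SNR_linear) = log2(1 + 22.08) = 4.5286

4.5286 bits/channel use


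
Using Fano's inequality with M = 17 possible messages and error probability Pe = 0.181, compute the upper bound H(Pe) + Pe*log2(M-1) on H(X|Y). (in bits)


H(Pe) = -Pe*log2(Pe) - (1-Pe)*log2(1-Pe) = -0.181*log2(0.181) - 0.819*log2(0.819) = 0.446335 + 0.235925 = 0.6823. Pe*log2(M-1) = 0.181*log2(16) = 0.724000. Bound = H(Pe) + Pe*log2(M-1) = 0.446335 + 0.235925 + 0.724000 = 1.4063

1.4063 bits


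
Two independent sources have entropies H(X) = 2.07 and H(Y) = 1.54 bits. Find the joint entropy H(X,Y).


For independent variables, H(X,Y) = H(X) + H(Y) = 2.07 + 1.54 = 3.61

3.61 bits


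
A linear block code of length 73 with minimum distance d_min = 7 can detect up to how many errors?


Detection capability = d_min - 1 = 7 - 1 = 6

6 errors


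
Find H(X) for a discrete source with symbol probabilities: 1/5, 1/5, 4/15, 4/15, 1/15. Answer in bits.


H = -sum(p_i * log2(p_i)). Terms: -(1/5)*log2(1/5) = 0.464386; -(1/5)*log2(1/5) = 0.464386; -(4/15)*log2(4/15) = 0.508504; -(4/15)*log2(4/15) = 0.508504; -(1/15)*log2(1/15) = 0.260459. H = 0.464386 + 0.464386 + 0.508504 + 0.508504 + 0.260459 = 2.2062

2.2062 bits


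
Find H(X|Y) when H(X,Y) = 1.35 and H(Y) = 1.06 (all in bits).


H(X|Y) = H(X,Y) - H(Y) = 1.35 - 1.06 = 0.29

0.29 bits


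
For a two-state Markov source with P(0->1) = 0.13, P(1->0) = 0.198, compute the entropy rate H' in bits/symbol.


Stationary distribution: pi_0 = p10/(p01+p10) = 0.6037, pi_1 = 0.3963. Entropy rate H' = pi_0*H(p01) + pi_1*H(p10) = 0.6037*0.5574 + 0.3963*0.7179 = 0.621

0.621 bits/symbol


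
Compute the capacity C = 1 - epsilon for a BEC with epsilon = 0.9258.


C = 1 - epsilon = 1 - 0.9258 = 0.0742

0.0742 bits


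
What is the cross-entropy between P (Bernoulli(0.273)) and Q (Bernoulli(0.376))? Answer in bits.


H(P,Q) = -p*log2(q) - (1-p)*log2(1-q). -0.273*log2(0.376) = 0.385256; -0.727*log2(0.624) = 0.494638. H(P,Q) = 0.385256 + 0.494638 = 0.8799

0.8799 bits


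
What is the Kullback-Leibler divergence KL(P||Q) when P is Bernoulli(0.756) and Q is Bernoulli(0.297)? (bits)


KL = p*log2(p/q) + (1-p)*log2((1-p)/(1-q)) = 0.756*log2(0.756/0.297) + 0.244*log2(0.244/0.703) = 0.6465

0.6465 bits


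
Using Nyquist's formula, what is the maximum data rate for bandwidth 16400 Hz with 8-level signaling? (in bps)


Rate = 2 * B * log2(M) = 2 * 16400 * 3.0 = 98400.0

98400.0 bps


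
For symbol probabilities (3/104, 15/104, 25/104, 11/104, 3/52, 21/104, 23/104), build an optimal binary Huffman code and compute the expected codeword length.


Huffman construction (repeatedly merge the two least-probable nodes; each merge adds 1 bit to every symbol beneath it): 3/104 + 3/52 = 9/104; 9/104 + 11/104 = 5/26; 15/104 + 5/26 = 35/104; 21/104 + 23/104 = 11/26; 25/104 + 35/104 = 15/26; 11/26 + 15/26 = 1. Resulting codeword lengths (in the order the probabilities were given): (5, 3, 2, 4, 5, 2, 2). L_avg = sum(p_i * l_i) = 3/104*5 + 15/104*3 + 25/104*2 + 11/104*4 + 3/52*5 + 21/104*2 + 23/104*2 = 34/13 = 2.6154

2.6154 bits


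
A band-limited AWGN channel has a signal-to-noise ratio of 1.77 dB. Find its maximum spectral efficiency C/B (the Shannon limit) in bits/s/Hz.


SNR_linear = 10^(1.77/10) = 1.5031; C/B = log2(1 + SNR_linear) = log2(1 + 1.5031) = 1.3237

1.3237 bits/s/Hz


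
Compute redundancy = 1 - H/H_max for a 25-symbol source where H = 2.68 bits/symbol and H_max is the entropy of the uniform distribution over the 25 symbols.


H_max = log2(K) = log2(25) = 4.6439 bits/symbol. Redundancy = 1 - H/H_max = 1 - 2.68/4.6439 = 1 - 0.5771 = 0.4229

0.4229


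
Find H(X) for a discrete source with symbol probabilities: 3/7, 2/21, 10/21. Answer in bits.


H = -sum(p_i * log2(p_i)). Terms: -(3/7)*log2(3/7) = 0.523882; -(2/21)*log2(2/21) = 0.323078; -(10/21)*log2(10/21) = 0.509709. H = 0.523882 + 0.323078 + 0.509709 = 1.3567

1.3567 bits


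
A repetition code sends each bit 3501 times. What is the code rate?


Rate = k/n = 1/3501

1/3501


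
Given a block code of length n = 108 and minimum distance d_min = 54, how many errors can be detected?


Detection capability = d_min - 1 = 54 - 1 = 53

53 errors


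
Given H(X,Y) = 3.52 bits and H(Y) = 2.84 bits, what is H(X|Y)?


H(X|Y) = H(X,Y) - H(Y) = 3.52 - 2.84 = 0.68

0.68 bits


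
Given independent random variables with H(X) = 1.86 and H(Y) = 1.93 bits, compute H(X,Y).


For independent variables, H(X,Y) = H(X) + H(Y) = 1.86 + 1.93 = 3.79

3.79 bits


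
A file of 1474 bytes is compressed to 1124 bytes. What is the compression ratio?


Ratio = original / compressed = 1474 / 1124 = 1.3114

1.3114


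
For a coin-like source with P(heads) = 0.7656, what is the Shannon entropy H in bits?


H = -p*log2(p) - (1-p)*log2(1-p). -0.7656*log2(0.7656) = 0.295014; -0.2344*log2(0.2344) = 0.490589. H = 0.295014 + 0.490589 = 0.7856

0.7856 bits


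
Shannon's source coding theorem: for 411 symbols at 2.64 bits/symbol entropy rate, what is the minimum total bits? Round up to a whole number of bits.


Minimum bits >= n * H = 411 * 2.64 = 1085.04, rounded up to a whole number of bits = 1086

1086 bits


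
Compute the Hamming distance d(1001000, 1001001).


Count differing positions: . . . . . . ^ = 1 differences

1


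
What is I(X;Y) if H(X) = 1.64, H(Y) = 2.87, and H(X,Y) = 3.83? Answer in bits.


I(X;Y) = H(X) + H(Y) - H(X,Y) = 1.64 + 2.87 - 3.83 = 0.68

0.68 bits


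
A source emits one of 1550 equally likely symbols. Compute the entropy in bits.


H = log2(n) = log2(1550) = 10.5981

10.5981 bits


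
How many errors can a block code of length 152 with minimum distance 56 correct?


Correction capability = floor((d-1)/2) = floor((56-1)/2) = 27

27 errors


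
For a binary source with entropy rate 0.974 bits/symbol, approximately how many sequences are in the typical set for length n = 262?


log2|A_typical| = nH = 262 * 0.974 = 255.188, so |A_typical| ~ 2^255.188 = 6.595e+76

6.595e+76


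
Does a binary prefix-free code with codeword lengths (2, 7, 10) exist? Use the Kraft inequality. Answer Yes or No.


Kraft sum = sum(2^(-l_i)) = 0.2588, need <= 1. Result: satisfied (a binary prefix-free code with these lengths exists)

Yes


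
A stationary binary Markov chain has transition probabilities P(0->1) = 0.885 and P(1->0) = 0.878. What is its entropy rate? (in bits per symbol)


Stationary distribution: pi_0 = p10/(p01+p10) = 0.498, pi_1 = 0.502. Entropy rate H' = pi_0*H(p01) + pi_1*H(p10) = 0.498*0.5148 + 0.502*0.5351 = 0.525

0.525 bits/symbol


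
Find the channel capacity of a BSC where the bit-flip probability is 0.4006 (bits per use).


H(p) = -p*log2(p) - (1-p)*log2(1-p) = -0.4006*log2(0.4006) - 0.5994*log2(0.5994) = 0.528698 + 0.442602 = 0.9713. C = 1 - H(p) = 1 - 0.9713 = 0.0287

0.0287 bits


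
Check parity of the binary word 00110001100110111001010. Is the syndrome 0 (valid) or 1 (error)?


Syndrome = XOR of all bits = 0 XOR 0 XOR 1 XOR 1 XOR 0 XOR 0 XOR 0 XOR 1 XOR 1 XOR 0 XOR 0 XOR 1 XOR 1 XOR 0 XOR 1 XOR 1 XOR 1 XOR 0 XOR 0 XOR 1 XOR 0 XOR 1 XOR 0 = 1

1


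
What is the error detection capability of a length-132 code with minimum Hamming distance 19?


Detection capability = d_min - 1 = 19 - 1 = 18

18 errors


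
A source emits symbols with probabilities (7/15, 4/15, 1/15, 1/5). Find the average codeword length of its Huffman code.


Huffman construction (repeatedly merge the two least-probable nodes; each merge adds 1 bit to every symbol beneath it): 1/15 + 1/5 = 4/15; 4/15 + 4/15 = 8/15; 7/15 + 8/15 = 1. Resulting codeword lengths (in the order the probabilities were given): (1, 2, 3, 3). L_avg = sum(p_i * l_i) = 7/15*1 + 4/15*2 + 1/15*3 + 1/5*3 = 9/5 = 1.8

1.8 bits


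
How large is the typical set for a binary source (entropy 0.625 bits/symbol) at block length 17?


log2|A_typical| = nH = 17 * 0.625 = 10.625, so |A_typical| ~ 2^10.625 = 1.579e+03

1.579e+03


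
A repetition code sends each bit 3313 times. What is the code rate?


Rate = k/n = 1/3313

1/3313


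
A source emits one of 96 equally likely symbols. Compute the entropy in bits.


H = log2(n) = log2(96) = 6.585

6.585 bits


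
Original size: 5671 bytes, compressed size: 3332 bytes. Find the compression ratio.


Ratio = original / compressed = 5671 / 3332 = 1.702

1.702


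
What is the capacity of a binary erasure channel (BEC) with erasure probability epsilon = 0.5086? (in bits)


C = 1 - epsilon = 1 - 0.5086 = 0.4914

0.4914 bits


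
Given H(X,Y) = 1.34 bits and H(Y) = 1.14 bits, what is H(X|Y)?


H(X|Y) = H(X,Y) - H(Y) = 1.34 - 1.14 = 0.2

0.2 bits


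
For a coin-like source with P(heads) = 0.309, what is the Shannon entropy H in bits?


H = -p*log2(p) - (1-p)*log2(1-p). -0.309*log2(0.309) = 0.523545; -0.691*log2(0.691) = 0.368470. H = 0.523545 + 0.368470 = 0.892

0.892 bits


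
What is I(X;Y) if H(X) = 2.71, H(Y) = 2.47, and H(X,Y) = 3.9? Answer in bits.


I(X;Y) = H(X) + H(Y) - H(X,Y) = 2.71 + 2.47 - 3.9 = 1.28

1.28 bits


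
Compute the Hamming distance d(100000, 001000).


Count differing positions: ^ . ^ . . . = 2 differences

2


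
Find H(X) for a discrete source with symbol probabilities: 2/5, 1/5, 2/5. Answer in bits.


H = -sum(p_i * log2(p_i)). Terms: -(2/5)*log2(2/5) = 0.528771; -(1/5)*log2(1/5) = 0.464386; -(2/5)*log2(2/5) = 0.528771. H = 0.528771 + 0.464386 + 0.528771 = 1.5219

1.5219 bits


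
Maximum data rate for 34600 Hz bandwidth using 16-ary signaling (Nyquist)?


Rate = 2 * B * log2(M) = 2 * 34600 * 4.0 = 276800.0

276800.0 bps


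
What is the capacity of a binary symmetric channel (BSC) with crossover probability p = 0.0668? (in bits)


H(p) = -p*log2(p) - (1-p)*log2(1-p) = -0.0668*log2(0.0668) - 0.9332*log2(0.9332) = 0.260788 + 0.093079 = 0.3539. C = 1 - H(p) = 1 - 0.3539 = 0.6461

0.6461 bits


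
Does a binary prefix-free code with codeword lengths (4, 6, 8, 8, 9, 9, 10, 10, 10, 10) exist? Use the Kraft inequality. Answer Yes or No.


Kraft sum = sum(2^(-l_i)) = 0.0938, need <= 1. Result: satisfied (a binary prefix-free code with these lengths exists)

Yes


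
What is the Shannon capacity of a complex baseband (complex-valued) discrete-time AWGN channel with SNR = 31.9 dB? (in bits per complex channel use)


SNR_linear = 10^(31.9/10) = 1548.8166; C = log2(1 + SNR_linear) = log2(1 + 1548.8166) = 10.5979

10.5979 bits/channel use


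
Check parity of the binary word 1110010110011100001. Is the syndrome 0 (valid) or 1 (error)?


Syndrome = XOR of all bits = 1 XOR 1 XOR 1 XOR 0 XOR 0 XOR 1 XOR 0 XOR 1 XOR 1 XOR 0 XOR 0 XOR 1 XOR 1 XOR 1 XOR 0 XOR 0 XOR 0 XOR 0 XOR 1 = 0

0


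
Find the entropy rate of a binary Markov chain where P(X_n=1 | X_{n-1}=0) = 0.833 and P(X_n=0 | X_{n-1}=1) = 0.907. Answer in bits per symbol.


Stationary distribution: pi_0 = p10/(p01+p10) = 0.5213, pi_1 = 0.4787. Entropy rate H' = pi_0*H(p01) + pi_1*H(p10) = 0.5213*0.6508 + 0.4787*0.4464 = 0.5529

0.5529 bits/symbol


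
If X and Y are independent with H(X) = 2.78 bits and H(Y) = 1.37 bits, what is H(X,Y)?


For independent variables, H(X,Y) = H(X) + H(Y) = 2.78 + 1.37 = 4.15

4.15 bits


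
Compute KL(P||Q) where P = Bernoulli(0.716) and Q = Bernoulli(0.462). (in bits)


KL = p*log2(p/q) + (1-p)*log2((1-p)/(1-q)) = 0.716*log2(0.716/0.462) + 0.284*log2(0.284/0.538) = 0.1908

0.1908 bits


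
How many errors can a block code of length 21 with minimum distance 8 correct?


Correction capability = floor((d-1)/2) = floor((8-1)/2) = 3

3 errors
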